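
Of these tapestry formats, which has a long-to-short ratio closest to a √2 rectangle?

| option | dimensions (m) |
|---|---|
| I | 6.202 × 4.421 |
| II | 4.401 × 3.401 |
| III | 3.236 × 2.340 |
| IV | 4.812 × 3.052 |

I

Ratios (long/short): I ≈ 1.403; II ≈ 1.294; III ≈ 1.383; IV ≈ 1.577.
root-2 ≈ 1.414; option I is nearest (Δ 0.011).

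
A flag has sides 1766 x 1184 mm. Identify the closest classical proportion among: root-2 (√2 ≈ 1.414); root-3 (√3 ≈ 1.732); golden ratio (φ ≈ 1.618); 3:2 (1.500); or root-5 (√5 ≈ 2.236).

1766/1184 ≈ 1.492. Nearest candidates are 3:2 (1.500, off by 0.008) and root-2 (1.414, off by 0.078).

3:2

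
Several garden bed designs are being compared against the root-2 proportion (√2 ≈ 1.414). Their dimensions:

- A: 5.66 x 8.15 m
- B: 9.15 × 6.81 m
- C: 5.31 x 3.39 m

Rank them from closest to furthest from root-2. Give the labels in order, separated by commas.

A, B, C

Ratios: A = 8.15 / 5.66 ≈ 1.440; B = 9.15 / 6.81 ≈ 1.344; C = 5.31 / 3.39 ≈ 1.566.
|Δ from 1.414|: A 0.026; B 0.070; C 0.152.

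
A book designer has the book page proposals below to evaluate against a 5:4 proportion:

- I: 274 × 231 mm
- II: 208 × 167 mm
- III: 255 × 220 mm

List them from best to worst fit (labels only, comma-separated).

II, I, III

Ratios: I = 274 / 231 ≈ 1.186; II = 208 / 167 ≈ 1.246; III = 255 / 220 ≈ 1.159.
|Δ from 1.250|: I 0.064; II 0.004; III 0.091.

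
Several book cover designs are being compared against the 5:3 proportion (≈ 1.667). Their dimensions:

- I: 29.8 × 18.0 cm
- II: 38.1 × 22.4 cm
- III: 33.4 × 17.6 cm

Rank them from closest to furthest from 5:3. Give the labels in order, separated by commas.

I, II, III

Ratios: I = 29.8 / 18.0 ≈ 1.656; II = 38.1 / 22.4 ≈ 1.701; III = 33.4 / 17.6 ≈ 1.898.
|Δ from 1.667|: I 0.011; II 0.034; III 0.231.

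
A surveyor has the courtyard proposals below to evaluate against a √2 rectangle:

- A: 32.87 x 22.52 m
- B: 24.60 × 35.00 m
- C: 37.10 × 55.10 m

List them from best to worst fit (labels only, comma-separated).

B, A, C

A: 32.87/22.52 ≈ 1.460 → |1.460 − 1.414| = 0.046
B: 35.00/24.60 ≈ 1.423 → |1.423 − 1.414| = 0.009
C: 55.10/37.10 ≈ 1.485 → |1.485 − 1.414| = 0.071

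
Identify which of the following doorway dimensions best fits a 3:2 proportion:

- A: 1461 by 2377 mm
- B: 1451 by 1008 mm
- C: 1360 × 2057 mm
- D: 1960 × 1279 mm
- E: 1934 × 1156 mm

Target 3:2 ≈ 1.500.
A: 1.627 (Δ0.127)  B: 1.439 (Δ0.061)  C: 1.512 (Δ0.012)  D: 1.532 (Δ0.032)  E: 1.673 (Δ0.173)

C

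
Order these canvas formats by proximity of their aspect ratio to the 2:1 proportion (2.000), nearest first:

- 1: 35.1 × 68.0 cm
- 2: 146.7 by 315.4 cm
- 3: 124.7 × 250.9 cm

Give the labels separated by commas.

1: 68.0/35.1 ≈ 1.937 → |1.937 − 2.000| = 0.063
2: 315.4/146.7 ≈ 2.150 → |2.150 − 2.000| = 0.150
3: 250.9/124.7 ≈ 2.012 → |2.012 − 2.000| = 0.012

3, 1, 2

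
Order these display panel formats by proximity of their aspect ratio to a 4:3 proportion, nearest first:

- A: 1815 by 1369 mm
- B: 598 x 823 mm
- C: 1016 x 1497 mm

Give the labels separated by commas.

A, B, C

A: 1815/1369 ≈ 1.326 → |1.326 − 1.333| = 0.007
B: 823/598 ≈ 1.376 → |1.376 − 1.333| = 0.043
C: 1497/1016 ≈ 1.473 → |1.473 − 1.333| = 0.140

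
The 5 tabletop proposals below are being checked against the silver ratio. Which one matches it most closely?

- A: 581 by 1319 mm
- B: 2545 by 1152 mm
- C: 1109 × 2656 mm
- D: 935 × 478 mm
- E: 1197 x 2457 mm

C

Target silver ratio ≈ 2.414.
A: 2.270 (Δ0.144)  B: 2.209 (Δ0.205)  C: 2.395 (Δ0.019)  D: 1.956 (Δ0.458)  E: 2.053 (Δ0.361)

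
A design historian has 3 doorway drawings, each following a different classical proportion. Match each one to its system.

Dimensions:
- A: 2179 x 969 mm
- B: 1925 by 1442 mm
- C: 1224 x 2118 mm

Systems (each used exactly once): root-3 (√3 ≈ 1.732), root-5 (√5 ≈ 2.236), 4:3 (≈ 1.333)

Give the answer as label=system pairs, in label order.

A=root-5, B=4:3, C=root-3

Ratios: A ≈ 2.249; B ≈ 1.335; C ≈ 1.730.
Targets: root-3 ≈ 1.732; root-5 ≈ 2.236; 4:3 ≈ 1.333.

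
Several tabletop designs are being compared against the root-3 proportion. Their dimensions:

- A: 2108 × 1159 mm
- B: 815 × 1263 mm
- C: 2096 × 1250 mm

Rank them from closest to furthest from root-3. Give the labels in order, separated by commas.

Ratios: A = 2108 / 1159 ≈ 1.819; B = 1263 / 815 ≈ 1.550; C = 2096 / 1250 ≈ 1.677.
|Δ from 1.732|: A 0.087; B 0.182; C 0.055.

C, A, B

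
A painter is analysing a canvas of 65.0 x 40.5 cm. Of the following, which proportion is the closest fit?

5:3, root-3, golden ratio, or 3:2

65.0/40.5 ≈ 1.605. Nearest candidates are golden ratio (1.618, off by 0.013) and 5:3 (1.667, off by 0.062).

golden ratio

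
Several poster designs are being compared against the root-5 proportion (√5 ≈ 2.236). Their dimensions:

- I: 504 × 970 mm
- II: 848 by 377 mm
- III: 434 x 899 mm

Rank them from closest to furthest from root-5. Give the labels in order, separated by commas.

II, III, I

Ratios: I = 970 / 504 ≈ 1.925; II = 848 / 377 ≈ 2.249; III = 899 / 434 ≈ 2.071.
|Δ from 2.236|: I 0.311; II 0.013; III 0.165.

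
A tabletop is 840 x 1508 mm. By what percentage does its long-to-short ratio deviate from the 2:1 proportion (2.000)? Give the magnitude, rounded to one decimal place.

10.2%

Ratio = 1508 / 840 ≈ 1.7952.
Ideal 2:1 = 2.0000. |1.7952 − 2.0000| / 2.0000 ≈ 10.24% → 10.2%.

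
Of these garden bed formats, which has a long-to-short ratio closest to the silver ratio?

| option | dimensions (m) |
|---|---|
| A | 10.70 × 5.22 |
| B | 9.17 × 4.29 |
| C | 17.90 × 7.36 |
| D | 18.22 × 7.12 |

Target silver ratio ≈ 2.414.
A: 2.050 (Δ0.364)  B: 2.138 (Δ0.276)  C: 2.432 (Δ0.018)  D: 2.559 (Δ0.145)

C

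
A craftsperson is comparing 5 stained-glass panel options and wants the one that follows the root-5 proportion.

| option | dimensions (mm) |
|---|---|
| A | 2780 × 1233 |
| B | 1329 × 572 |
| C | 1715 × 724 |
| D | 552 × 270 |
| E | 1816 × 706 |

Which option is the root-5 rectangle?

Target root-5 ≈ 2.236.
A: 2.255 (Δ0.019)  B: 2.323 (Δ0.087)  C: 2.369 (Δ0.133)  D: 2.044 (Δ0.192)  E: 2.572 (Δ0.336)

A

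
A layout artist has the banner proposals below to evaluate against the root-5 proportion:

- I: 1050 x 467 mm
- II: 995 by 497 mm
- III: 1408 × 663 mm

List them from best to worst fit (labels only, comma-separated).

I: 1050/467 ≈ 2.248 → |2.248 − 2.236| = 0.012
II: 995/497 ≈ 2.002 → |2.002 − 2.236| = 0.234
III: 1408/663 ≈ 2.124 → |2.124 − 2.236| = 0.112

I, III, II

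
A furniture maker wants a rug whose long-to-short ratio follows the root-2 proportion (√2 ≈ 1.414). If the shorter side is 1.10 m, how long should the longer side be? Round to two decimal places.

1.56 m

root-2 ≈ 1.41421.
Longer side = 1.10 × 1.41421 ≈ 1.5556 → 1.56 m.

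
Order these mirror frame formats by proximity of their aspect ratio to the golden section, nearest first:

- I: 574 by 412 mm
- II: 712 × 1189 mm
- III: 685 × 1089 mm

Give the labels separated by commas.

Ratios: I = 574 / 412 ≈ 1.393; II = 1189 / 712 ≈ 1.670; III = 1089 / 685 ≈ 1.590.
|Δ from 1.618|: I 0.225; II 0.052; III 0.028.

III, II, I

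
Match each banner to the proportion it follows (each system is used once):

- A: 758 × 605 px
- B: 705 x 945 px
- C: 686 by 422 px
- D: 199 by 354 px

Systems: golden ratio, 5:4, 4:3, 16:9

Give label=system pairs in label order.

A=5:4, B=4:3, C=golden ratio, D=16:9

A = 758/605 ≈ 1.253 → 5:4 (1.250)
B = 945/705 ≈ 1.340 → 4:3 (1.333)
C = 686/422 ≈ 1.626 → golden ratio (1.618)
D = 354/199 ≈ 1.779 → 16:9 (1.778)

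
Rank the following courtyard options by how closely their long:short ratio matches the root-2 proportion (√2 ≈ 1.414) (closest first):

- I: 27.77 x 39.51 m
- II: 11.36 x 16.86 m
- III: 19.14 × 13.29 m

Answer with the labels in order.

I, III, II

Ratios: I = 39.51 / 27.77 ≈ 1.423; II = 16.86 / 11.36 ≈ 1.484; III = 19.14 / 13.29 ≈ 1.440.
|Δ from 1.414|: I 0.009; II 0.070; III 0.026.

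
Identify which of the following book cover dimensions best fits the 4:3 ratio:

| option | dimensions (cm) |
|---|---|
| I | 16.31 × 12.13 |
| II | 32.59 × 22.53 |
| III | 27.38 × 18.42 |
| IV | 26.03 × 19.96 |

I

Ratios (long/short): I ≈ 1.345; II ≈ 1.447; III ≈ 1.486; IV ≈ 1.304.
4:3 ≈ 1.333; option I is nearest (Δ 0.012).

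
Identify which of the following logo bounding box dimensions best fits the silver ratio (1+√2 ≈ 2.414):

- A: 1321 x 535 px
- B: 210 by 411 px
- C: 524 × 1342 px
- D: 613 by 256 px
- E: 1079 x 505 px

D

Target silver ratio ≈ 2.414.
A: 2.469 (Δ0.055)  B: 1.957 (Δ0.457)  C: 2.561 (Δ0.147)  D: 2.395 (Δ0.019)  E: 2.137 (Δ0.277)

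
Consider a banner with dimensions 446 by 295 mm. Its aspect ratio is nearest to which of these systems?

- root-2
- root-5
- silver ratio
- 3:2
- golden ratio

3:2

446/295 ≈ 1.512. Nearest candidates are 3:2 (1.500, off by 0.012) and root-2 (1.414, off by 0.098).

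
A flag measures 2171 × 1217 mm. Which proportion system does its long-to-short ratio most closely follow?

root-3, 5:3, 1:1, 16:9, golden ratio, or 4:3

2171/1217 ≈ 1.784. Nearest candidates are 16:9 (1.778, off by 0.006) and root-3 (1.732, off by 0.052).

16:9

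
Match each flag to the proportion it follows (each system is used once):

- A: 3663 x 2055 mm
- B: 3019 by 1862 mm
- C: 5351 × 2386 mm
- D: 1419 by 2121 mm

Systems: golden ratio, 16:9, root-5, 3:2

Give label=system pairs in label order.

A = 3663/2055 ≈ 1.782 → 16:9 (1.778)
B = 3019/1862 ≈ 1.621 → golden ratio (1.618)
C = 5351/2386 ≈ 2.243 → root-5 (2.236)
D = 2121/1419 ≈ 1.495 → 3:2 (1.500)

A=16:9, B=golden ratio, C=root-5, D=3:2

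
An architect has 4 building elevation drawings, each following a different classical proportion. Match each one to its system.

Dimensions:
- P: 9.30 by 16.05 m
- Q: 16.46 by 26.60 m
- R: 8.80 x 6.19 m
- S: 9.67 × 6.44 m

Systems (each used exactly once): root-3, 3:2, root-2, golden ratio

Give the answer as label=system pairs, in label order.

P=root-3, Q=golden ratio, R=root-2, S=3:2

Ratios: P ≈ 1.726; Q ≈ 1.616; R ≈ 1.422; S ≈ 1.502.
Targets: root-3 ≈ 1.732; 3:2 ≈ 1.500; root-2 ≈ 1.414; golden ratio ≈ 1.618.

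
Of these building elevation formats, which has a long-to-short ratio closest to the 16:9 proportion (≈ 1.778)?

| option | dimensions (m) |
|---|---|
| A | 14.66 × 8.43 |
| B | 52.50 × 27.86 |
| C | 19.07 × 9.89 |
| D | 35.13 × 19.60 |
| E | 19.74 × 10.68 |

D

Target 16:9 ≈ 1.778.
A: 1.739 (Δ0.039)  B: 1.884 (Δ0.106)  C: 1.928 (Δ0.150)  D: 1.792 (Δ0.014)  E: 1.848 (Δ0.070)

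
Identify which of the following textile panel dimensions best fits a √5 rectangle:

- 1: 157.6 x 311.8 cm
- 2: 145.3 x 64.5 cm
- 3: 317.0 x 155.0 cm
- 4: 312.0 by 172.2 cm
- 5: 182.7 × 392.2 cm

Target root-5 ≈ 2.236.
1: 1.978 (Δ0.258)  2: 2.253 (Δ0.017)  3: 2.045 (Δ0.191)  4: 1.812 (Δ0.424)  5: 2.147 (Δ0.089)

2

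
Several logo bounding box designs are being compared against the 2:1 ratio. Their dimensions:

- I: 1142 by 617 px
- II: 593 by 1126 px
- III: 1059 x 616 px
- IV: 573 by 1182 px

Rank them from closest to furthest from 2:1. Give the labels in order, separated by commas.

IV, II, I, III

Ratios: I = 1142 / 617 ≈ 1.851; II = 1126 / 593 ≈ 1.899; III = 1059 / 616 ≈ 1.719; IV = 1182 / 573 ≈ 2.063.
|Δ from 2.000|: I 0.149; II 0.101; III 0.281; IV 0.063.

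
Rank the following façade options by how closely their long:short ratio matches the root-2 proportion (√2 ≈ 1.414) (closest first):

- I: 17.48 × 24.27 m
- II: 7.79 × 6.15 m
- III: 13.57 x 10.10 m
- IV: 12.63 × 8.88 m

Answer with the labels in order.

IV, I, III, II

I: 24.27/17.48 ≈ 1.388 → |1.388 − 1.414| = 0.026
II: 7.79/6.15 ≈ 1.267 → |1.267 − 1.414| = 0.147
III: 13.57/10.10 ≈ 1.344 → |1.344 − 1.414| = 0.070
IV: 12.63/8.88 ≈ 1.422 → |1.422 − 1.414| = 0.008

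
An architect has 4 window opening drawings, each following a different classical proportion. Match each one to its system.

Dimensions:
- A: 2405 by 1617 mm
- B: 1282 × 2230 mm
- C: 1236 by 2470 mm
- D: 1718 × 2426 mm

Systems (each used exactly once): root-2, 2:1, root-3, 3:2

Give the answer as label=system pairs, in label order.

Ratios: A ≈ 1.487; B ≈ 1.739; C ≈ 1.998; D ≈ 1.412.
Targets: root-2 ≈ 1.414; 2:1 ≈ 2.000; root-3 ≈ 1.732; 3:2 ≈ 1.500.

A=3:2, B=root-3, C=2:1, D=root-2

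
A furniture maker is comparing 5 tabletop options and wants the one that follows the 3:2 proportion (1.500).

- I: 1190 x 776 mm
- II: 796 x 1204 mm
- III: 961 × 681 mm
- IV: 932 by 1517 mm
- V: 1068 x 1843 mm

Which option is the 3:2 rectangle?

II

Target 3:2 ≈ 1.500.
I: 1.534 (Δ0.034)  II: 1.513 (Δ0.013)  III: 1.411 (Δ0.089)  IV: 1.628 (Δ0.128)  V: 1.726 (Δ0.226)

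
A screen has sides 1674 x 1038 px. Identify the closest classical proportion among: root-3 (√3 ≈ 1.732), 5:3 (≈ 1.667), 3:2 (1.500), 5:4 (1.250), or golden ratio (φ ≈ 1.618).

golden ratio

1674/1038 ≈ 1.613. Nearest candidates are golden ratio (1.618, off by 0.005) and 5:3 (1.667, off by 0.054).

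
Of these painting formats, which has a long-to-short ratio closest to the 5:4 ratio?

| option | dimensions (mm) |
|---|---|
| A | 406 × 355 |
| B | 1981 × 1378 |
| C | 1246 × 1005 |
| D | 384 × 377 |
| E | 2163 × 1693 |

Ratios (long/short): A ≈ 1.144; B ≈ 1.438; C ≈ 1.240; D ≈ 1.019; E ≈ 1.278.
5:4 ≈ 1.250; option C is nearest (Δ 0.010).

C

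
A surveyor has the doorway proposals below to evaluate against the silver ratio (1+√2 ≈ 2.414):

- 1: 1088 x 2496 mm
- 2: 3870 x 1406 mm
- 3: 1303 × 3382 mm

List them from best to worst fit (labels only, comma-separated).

Ratios: 1 = 2496 / 1088 ≈ 2.294; 2 = 3870 / 1406 ≈ 2.752; 3 = 3382 / 1303 ≈ 2.596.
|Δ from 2.414|: 1 0.120; 2 0.338; 3 0.182.

1, 3, 2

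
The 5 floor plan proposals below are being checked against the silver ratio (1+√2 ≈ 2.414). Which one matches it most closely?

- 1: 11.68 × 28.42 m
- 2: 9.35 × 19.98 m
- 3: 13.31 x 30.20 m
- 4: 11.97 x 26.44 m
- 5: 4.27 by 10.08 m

Ratios (long/short): 1 ≈ 2.433; 2 ≈ 2.137; 3 ≈ 2.269; 4 ≈ 2.209; 5 ≈ 2.361.
silver ratio ≈ 2.414; option 1 is nearest (Δ 0.019).

1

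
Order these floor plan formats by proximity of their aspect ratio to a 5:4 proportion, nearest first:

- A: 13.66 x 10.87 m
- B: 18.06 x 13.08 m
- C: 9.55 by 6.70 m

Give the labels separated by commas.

Ratios: A = 13.66 / 10.87 ≈ 1.257; B = 18.06 / 13.08 ≈ 1.381; C = 9.55 / 6.70 ≈ 1.425.
|Δ from 1.250|: A 0.007; B 0.131; C 0.175.

A, B, C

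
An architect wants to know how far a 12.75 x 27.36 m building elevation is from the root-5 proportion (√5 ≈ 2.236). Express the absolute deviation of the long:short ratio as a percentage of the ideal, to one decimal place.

4.0%

Ratio = 27.36 / 12.75 ≈ 2.1459.
Ideal root-5 ≈ 2.2361. |2.1459 − 2.2361| / 2.2361 ≈ 4.03% → 4.0%.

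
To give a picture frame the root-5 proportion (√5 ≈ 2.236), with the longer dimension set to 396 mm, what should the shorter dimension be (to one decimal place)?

root-5 ≈ 2.23607.
Shorter side = 396 ÷ 2.23607 ≈ 177.096 → 177.1 mm.

177.1 mm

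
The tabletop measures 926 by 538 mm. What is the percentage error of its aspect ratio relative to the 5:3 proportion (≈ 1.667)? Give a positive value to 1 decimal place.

Ratio = 926 / 538 ≈ 1.7212.
Ideal 5:3 ≈ 1.6667. |1.7212 − 1.6667| / 1.6667 ≈ 3.27% → 3.3%.

3.3%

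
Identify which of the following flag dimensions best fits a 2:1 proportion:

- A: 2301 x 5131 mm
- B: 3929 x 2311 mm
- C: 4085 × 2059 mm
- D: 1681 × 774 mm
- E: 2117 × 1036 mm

C

Ratios (long/short): A ≈ 2.230; B ≈ 1.700; C ≈ 1.984; D ≈ 2.172; E ≈ 2.043.
2:1 ≈ 2.000; option C is nearest (Δ 0.016).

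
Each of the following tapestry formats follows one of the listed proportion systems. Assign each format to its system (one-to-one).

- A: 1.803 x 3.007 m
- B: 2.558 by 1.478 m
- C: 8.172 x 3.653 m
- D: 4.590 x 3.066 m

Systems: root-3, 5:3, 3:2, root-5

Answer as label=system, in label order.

A=5:3, B=root-3, C=root-5, D=3:2

Ratios: A ≈ 1.668; B ≈ 1.731; C ≈ 2.237; D ≈ 1.497.
Targets: root-3 ≈ 1.732; 5:3 ≈ 1.667; 3:2 ≈ 1.500; root-5 ≈ 2.236.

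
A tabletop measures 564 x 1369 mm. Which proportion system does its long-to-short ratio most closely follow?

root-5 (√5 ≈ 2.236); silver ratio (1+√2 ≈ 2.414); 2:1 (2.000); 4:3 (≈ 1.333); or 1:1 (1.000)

silver ratio

1369/564 ≈ 2.427. Nearest candidates are silver ratio (2.414, off by 0.013) and root-5 (2.236, off by 0.191).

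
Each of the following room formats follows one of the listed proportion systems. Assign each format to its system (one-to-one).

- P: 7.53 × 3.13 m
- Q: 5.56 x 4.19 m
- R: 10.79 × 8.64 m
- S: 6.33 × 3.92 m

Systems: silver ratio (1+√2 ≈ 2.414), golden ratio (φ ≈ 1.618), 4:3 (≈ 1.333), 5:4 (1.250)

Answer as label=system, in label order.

Ratios: P ≈ 2.406; Q ≈ 1.327; R ≈ 1.249; S ≈ 1.615.
Targets: silver ratio ≈ 2.414; golden ratio ≈ 1.618; 4:3 ≈ 1.333; 5:4 ≈ 1.250.

P=silver ratio, Q=4:3, R=5:4, S=golden ratio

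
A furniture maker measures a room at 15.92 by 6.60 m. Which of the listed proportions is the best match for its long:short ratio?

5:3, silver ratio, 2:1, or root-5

15.92/6.60 ≈ 2.412. Nearest candidates are silver ratio (2.414, off by 0.002) and root-5 (2.236, off by 0.176).

silver ratio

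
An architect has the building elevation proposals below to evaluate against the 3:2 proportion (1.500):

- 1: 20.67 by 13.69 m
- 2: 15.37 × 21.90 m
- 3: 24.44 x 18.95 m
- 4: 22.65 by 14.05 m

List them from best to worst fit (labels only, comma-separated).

1: 20.67/13.69 ≈ 1.510 → |1.510 − 1.500| = 0.010
2: 21.90/15.37 ≈ 1.425 → |1.425 − 1.500| = 0.075
3: 24.44/18.95 ≈ 1.290 → |1.290 − 1.500| = 0.210
4: 22.65/14.05 ≈ 1.612 → |1.612 − 1.500| = 0.112

1, 2, 4, 3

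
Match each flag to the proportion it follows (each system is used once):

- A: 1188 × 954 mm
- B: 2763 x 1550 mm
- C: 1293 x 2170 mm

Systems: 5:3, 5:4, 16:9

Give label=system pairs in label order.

A=5:4, B=16:9, C=5:3

Ratios: A ≈ 1.245; B ≈ 1.783; C ≈ 1.678.
Targets: 5:3 ≈ 1.667; 5:4 ≈ 1.250; 16:9 ≈ 1.778.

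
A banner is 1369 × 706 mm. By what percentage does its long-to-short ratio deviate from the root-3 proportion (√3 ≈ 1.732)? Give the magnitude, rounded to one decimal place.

12.0%

Ratio = 1369 / 706 ≈ 1.9391.
Ideal root-3 ≈ 1.7321. |1.9391 − 1.7321| / 1.7321 ≈ 11.95% → 12.0%.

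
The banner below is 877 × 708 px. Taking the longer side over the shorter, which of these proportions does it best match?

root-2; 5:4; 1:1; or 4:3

877/708 ≈ 1.239. Nearest candidates are 5:4 (1.250, off by 0.011) and 4:3 (1.333, off by 0.094).

5:4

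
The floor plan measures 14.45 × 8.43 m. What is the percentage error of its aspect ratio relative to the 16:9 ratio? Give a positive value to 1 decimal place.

Ratio = 14.45 / 8.43 ≈ 1.7141.
Ideal 16:9 ≈ 1.7778. |1.7141 − 1.7778| / 1.7778 ≈ 3.58% → 3.6%.

3.6%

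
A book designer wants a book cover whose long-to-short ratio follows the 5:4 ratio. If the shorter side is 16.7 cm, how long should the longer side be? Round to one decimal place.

20.9 cm

5:4 = 1.25000.
Longer side = 16.7 × 1.25000 ≈ 20.875 → 20.9 cm.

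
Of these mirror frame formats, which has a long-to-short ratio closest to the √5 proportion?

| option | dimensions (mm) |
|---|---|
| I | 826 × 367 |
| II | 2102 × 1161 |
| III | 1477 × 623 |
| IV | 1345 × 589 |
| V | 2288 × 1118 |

I

Ratios (long/short): I ≈ 2.251; II ≈ 1.811; III ≈ 2.371; IV ≈ 2.284; V ≈ 2.047.
root-5 ≈ 2.236; option I is nearest (Δ 0.015).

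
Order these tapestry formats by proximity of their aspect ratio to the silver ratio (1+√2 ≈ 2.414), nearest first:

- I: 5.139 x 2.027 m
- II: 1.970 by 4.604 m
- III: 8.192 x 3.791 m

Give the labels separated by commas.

Ratios: I = 5.139 / 2.027 ≈ 2.535; II = 4.604 / 1.970 ≈ 2.337; III = 8.192 / 3.791 ≈ 2.161.
|Δ from 2.414|: I 0.121; II 0.077; III 0.253.

II, I, III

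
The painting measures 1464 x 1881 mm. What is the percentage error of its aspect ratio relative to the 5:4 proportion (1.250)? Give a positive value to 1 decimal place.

Ratio = 1881 / 1464 ≈ 1.2848.
Ideal 5:4 = 1.2500. |1.2848 − 1.2500| / 1.2500 ≈ 2.78% → 2.8%.

2.8%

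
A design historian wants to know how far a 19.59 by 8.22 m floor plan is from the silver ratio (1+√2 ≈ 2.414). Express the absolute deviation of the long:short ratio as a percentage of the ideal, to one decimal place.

Ratio = 19.59 / 8.22 ≈ 2.3832.
Ideal silver ratio ≈ 2.4142. |2.3832 − 2.4142| / 2.4142 ≈ 1.28% → 1.3%.

1.3%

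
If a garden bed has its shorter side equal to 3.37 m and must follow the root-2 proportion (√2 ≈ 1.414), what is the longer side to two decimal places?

4.77 m

root-2 ≈ 1.41421.
Longer side = 3.37 × 1.41421 ≈ 4.7659 → 4.77 m.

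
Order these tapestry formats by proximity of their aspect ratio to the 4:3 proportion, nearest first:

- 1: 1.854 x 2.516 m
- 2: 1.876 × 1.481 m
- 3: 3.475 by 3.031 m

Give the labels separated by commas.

1: 2.516/1.854 ≈ 1.357 → |1.357 − 1.333| = 0.024
2: 1.876/1.481 ≈ 1.267 → |1.267 − 1.333| = 0.066
3: 3.475/3.031 ≈ 1.146 → |1.146 − 1.333| = 0.187

1, 2, 3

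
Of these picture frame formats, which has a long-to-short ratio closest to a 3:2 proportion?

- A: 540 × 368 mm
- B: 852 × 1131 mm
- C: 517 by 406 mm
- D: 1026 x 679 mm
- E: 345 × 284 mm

Ratios (long/short): A ≈ 1.467; B ≈ 1.327; C ≈ 1.273; D ≈ 1.511; E ≈ 1.215.
3:2 ≈ 1.500; option D is nearest (Δ 0.011).

D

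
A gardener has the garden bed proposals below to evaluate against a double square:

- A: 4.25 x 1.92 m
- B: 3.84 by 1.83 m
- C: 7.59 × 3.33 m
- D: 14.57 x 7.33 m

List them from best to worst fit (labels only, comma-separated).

D, B, A, C

A: 4.25/1.92 ≈ 2.214 → |2.214 − 2.000| = 0.214
B: 3.84/1.83 ≈ 2.098 → |2.098 − 2.000| = 0.098
C: 7.59/3.33 ≈ 2.279 → |2.279 − 2.000| = 0.279
D: 14.57/7.33 ≈ 1.988 → |1.988 − 2.000| = 0.012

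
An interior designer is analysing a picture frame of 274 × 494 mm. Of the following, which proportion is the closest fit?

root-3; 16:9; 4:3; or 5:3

16:9

494/274 ≈ 1.803. Nearest candidates are 16:9 (1.778, off by 0.025) and root-3 (1.732, off by 0.071).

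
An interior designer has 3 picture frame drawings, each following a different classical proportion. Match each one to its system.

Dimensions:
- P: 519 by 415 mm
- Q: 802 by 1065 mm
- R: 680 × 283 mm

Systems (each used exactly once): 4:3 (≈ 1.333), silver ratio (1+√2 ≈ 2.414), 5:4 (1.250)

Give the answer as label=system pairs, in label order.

P=5:4, Q=4:3, R=silver ratio

Ratios: P ≈ 1.251; Q ≈ 1.328; R ≈ 2.403.
Targets: 4:3 ≈ 1.333; silver ratio ≈ 2.414; 5:4 ≈ 1.250.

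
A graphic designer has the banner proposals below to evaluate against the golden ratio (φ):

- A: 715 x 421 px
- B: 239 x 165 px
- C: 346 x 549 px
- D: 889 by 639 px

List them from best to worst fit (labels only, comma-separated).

A: 715/421 ≈ 1.698 → |1.698 − 1.618| = 0.080
B: 239/165 ≈ 1.448 → |1.448 − 1.618| = 0.170
C: 549/346 ≈ 1.587 → |1.587 − 1.618| = 0.031
D: 889/639 ≈ 1.391 → |1.391 − 1.618| = 0.227

C, A, B, D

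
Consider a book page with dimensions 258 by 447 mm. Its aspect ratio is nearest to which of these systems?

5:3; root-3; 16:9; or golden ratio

root-3

447/258 ≈ 1.733. Nearest candidates are root-3 (1.732, off by 0.001) and 16:9 (1.778, off by 0.045).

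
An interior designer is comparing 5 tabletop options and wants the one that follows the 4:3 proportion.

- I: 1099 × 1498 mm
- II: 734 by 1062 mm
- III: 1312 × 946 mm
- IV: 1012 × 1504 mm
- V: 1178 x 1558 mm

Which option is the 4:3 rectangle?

V

Target 4:3 ≈ 1.333.
I: 1.363 (Δ0.030)  II: 1.447 (Δ0.114)  III: 1.387 (Δ0.054)  IV: 1.486 (Δ0.153)  V: 1.323 (Δ0.010)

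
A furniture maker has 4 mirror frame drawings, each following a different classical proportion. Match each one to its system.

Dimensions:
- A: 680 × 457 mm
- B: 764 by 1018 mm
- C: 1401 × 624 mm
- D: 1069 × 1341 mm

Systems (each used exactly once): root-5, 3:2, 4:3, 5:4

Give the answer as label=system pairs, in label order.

Ratios: A ≈ 1.488; B ≈ 1.332; C ≈ 2.245; D ≈ 1.254.
Targets: root-5 ≈ 2.236; 3:2 ≈ 1.500; 4:3 ≈ 1.333; 5:4 ≈ 1.250.

A=3:2, B=4:3, C=root-5, D=5:4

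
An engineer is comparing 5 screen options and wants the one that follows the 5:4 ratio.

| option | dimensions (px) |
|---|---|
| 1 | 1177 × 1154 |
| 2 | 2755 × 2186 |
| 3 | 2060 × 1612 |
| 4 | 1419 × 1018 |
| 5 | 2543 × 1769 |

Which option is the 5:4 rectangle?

2

Ratios (long/short): 1 ≈ 1.020; 2 ≈ 1.260; 3 ≈ 1.278; 4 ≈ 1.394; 5 ≈ 1.438.
5:4 ≈ 1.250; option 2 is nearest (Δ 0.010).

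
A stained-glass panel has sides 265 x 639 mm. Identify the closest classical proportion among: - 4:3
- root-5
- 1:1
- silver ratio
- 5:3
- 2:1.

Ratio = 639 / 265 ≈ 2.411.
Distances: 4:3 1.333 (Δ 1.078); root-5 2.236 (Δ 0.175); 1:1 1.000 (Δ 1.411); silver ratio 2.414 (Δ 0.003); 5:3 1.667 (Δ 0.744); 2:1 2.000 (Δ 0.411).

silver ratio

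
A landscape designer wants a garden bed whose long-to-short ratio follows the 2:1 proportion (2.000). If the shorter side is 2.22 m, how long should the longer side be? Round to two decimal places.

4.44 m

2:1 = 2.00000.
Longer side = 2.22 × 2.00000 ≈ 4.4400 → 4.44 m.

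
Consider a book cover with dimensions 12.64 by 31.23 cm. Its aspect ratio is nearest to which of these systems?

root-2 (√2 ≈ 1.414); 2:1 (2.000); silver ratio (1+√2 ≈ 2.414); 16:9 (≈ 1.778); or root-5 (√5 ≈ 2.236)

silver ratio

Ratio = 31.23 / 12.64 ≈ 2.471.
Distances: root-2 1.414 (Δ 1.057); 2:1 2.000 (Δ 0.471); silver ratio 2.414 (Δ 0.057); 16:9 1.778 (Δ 0.693); root-5 2.236 (Δ 0.235).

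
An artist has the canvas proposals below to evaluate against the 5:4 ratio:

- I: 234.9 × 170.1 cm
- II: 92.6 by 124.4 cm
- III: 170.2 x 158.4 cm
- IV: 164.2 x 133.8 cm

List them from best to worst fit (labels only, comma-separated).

IV, II, I, III

I: 234.9/170.1 ≈ 1.381 → |1.381 − 1.250| = 0.131
II: 124.4/92.6 ≈ 1.343 → |1.343 − 1.250| = 0.093
III: 170.2/158.4 ≈ 1.074 → |1.074 − 1.250| = 0.176
IV: 164.2/133.8 ≈ 1.227 → |1.227 − 1.250| = 0.023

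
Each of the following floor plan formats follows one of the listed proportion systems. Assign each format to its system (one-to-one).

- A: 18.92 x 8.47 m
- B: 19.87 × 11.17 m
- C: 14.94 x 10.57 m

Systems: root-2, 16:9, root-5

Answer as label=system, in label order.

Ratios: A ≈ 2.234; B ≈ 1.779; C ≈ 1.413.
Targets: root-2 ≈ 1.414; 16:9 ≈ 1.778; root-5 ≈ 2.236.

A=root-5, B=16:9, C=root-2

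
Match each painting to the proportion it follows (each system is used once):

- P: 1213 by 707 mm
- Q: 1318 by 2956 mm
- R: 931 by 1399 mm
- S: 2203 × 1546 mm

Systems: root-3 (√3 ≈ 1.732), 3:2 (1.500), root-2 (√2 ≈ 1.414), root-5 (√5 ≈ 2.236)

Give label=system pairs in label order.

Ratios: P ≈ 1.716; Q ≈ 2.243; R ≈ 1.503; S ≈ 1.425.
Targets: root-3 ≈ 1.732; 3:2 ≈ 1.500; root-2 ≈ 1.414; root-5 ≈ 2.236.

P=root-3, Q=root-5, R=3:2, S=root-2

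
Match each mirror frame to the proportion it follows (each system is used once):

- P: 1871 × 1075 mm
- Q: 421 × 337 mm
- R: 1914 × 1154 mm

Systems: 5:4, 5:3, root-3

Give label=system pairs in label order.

P=root-3, Q=5:4, R=5:3

P = 1871/1075 ≈ 1.740 → root-3 (1.732)
Q = 421/337 ≈ 1.249 → 5:4 (1.250)
R = 1914/1154 ≈ 1.659 → 5:3 (1.667)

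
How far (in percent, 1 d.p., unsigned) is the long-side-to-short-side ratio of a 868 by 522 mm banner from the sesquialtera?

10.9%

Ratio = 868 / 522 ≈ 1.6628.
Ideal 3:2 = 1.5000. |1.6628 − 1.5000| / 1.5000 ≈ 10.85% → 10.9%.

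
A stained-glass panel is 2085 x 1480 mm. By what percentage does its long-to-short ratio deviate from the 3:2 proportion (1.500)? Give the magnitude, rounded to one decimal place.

Ratio = 2085 / 1480 ≈ 1.4088.
Ideal 3:2 = 1.5000. |1.4088 − 1.5000| / 1.5000 ≈ 6.08% → 6.1%.

6.1%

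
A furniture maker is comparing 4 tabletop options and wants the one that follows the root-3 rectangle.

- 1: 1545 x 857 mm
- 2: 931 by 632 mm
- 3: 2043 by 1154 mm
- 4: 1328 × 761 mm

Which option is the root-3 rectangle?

4

Target root-3 ≈ 1.732.
1: 1.803 (Δ0.071)  2: 1.473 (Δ0.259)  3: 1.770 (Δ0.038)  4: 1.745 (Δ0.013)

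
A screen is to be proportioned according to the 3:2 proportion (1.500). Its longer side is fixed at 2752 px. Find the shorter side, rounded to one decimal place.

3:2 = 1.50000.
Shorter side = 2752 ÷ 1.50000 ≈ 1834.667 → 1834.7 px.

1834.7 px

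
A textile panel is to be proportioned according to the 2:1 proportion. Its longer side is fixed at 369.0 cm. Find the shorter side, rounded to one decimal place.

2:1 = 2.00000.
Shorter side = 369.0 ÷ 2.00000 ≈ 184.500 → 184.5 cm.

184.5 cm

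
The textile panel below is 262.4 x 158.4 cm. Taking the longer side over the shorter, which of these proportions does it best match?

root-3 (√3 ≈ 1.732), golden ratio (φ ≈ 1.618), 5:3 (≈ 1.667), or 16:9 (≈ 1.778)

5:3

262.4/158.4 ≈ 1.657. Nearest candidates are 5:3 (1.667, off by 0.010) and golden ratio (1.618, off by 0.039).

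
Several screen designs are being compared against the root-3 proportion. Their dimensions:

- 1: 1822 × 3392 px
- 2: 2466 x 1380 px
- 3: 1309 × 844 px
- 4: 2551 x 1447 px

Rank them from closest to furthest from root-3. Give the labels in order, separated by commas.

4, 2, 1, 3

1: 3392/1822 ≈ 1.862 → |1.862 − 1.732| = 0.130
2: 2466/1380 ≈ 1.787 → |1.787 − 1.732| = 0.055
3: 1309/844 ≈ 1.551 → |1.551 − 1.732| = 0.181
4: 2551/1447 ≈ 1.763 → |1.763 − 1.732| = 0.031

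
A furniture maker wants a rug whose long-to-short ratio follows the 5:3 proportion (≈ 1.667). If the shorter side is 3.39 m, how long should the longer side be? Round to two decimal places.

5:3 ≈ 1.66667.
Longer side = 3.39 × 1.66667 ≈ 5.6500 → 5.65 m.

5.65 m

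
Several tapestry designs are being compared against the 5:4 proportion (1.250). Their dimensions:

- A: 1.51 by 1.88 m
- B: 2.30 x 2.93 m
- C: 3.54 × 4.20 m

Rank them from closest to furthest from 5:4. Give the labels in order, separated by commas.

Ratios: A = 1.88 / 1.51 ≈ 1.245; B = 2.93 / 2.30 ≈ 1.274; C = 4.20 / 3.54 ≈ 1.186.
|Δ from 1.250|: A 0.005; B 0.024; C 0.064.

A, B, C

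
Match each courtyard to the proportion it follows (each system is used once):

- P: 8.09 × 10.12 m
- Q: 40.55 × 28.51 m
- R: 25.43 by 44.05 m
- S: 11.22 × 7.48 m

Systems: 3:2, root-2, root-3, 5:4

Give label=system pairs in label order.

P = 10.12/8.09 ≈ 1.251 → 5:4 (1.250)
Q = 40.55/28.51 ≈ 1.422 → root-2 (1.414)
R = 44.05/25.43 ≈ 1.732 → root-3 (1.732)
S = 11.22/7.48 ≈ 1.500 → 3:2 (1.500)

P=5:4, Q=root-2, R=root-3, S=3:2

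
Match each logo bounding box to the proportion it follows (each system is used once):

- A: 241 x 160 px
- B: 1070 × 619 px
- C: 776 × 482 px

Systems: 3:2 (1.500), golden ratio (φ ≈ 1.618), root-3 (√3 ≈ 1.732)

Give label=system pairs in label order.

A=3:2, B=root-3, C=golden ratio

A = 241/160 ≈ 1.506 → 3:2 (1.500)
B = 1070/619 ≈ 1.729 → root-3 (1.732)
C = 776/482 ≈ 1.610 → golden ratio (1.618)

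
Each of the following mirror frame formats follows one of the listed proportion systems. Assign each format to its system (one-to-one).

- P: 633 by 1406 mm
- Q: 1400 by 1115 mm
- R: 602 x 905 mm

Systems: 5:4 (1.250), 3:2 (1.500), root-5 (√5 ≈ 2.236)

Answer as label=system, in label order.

P=root-5, Q=5:4, R=3:2

P = 1406/633 ≈ 2.221 → root-5 (2.236)
Q = 1400/1115 ≈ 1.256 → 5:4 (1.250)
R = 905/602 ≈ 1.503 → 3:2 (1.500)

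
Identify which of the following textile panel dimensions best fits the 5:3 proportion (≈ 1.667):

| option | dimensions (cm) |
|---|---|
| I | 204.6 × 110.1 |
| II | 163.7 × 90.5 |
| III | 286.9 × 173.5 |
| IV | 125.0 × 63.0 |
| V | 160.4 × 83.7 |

III

Target 5:3 ≈ 1.667.
I: 1.858 (Δ0.191)  II: 1.809 (Δ0.142)  III: 1.654 (Δ0.013)  IV: 1.984 (Δ0.317)  V: 1.916 (Δ0.249)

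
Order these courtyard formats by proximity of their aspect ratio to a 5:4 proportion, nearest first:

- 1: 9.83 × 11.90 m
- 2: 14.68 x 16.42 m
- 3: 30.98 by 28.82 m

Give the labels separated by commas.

1, 2, 3

1: 11.90/9.83 ≈ 1.211 → |1.211 − 1.250| = 0.039
2: 16.42/14.68 ≈ 1.119 → |1.119 − 1.250| = 0.131
3: 30.98/28.82 ≈ 1.075 → |1.075 − 1.250| = 0.175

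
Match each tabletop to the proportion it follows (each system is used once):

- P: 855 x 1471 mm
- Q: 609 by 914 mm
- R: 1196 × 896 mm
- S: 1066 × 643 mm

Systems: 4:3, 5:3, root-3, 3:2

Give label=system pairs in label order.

P=root-3, Q=3:2, R=4:3, S=5:3

P = 1471/855 ≈ 1.720 → root-3 (1.732)
Q = 914/609 ≈ 1.501 → 3:2 (1.500)
R = 1196/896 ≈ 1.335 → 4:3 (1.333)
S = 1066/643 ≈ 1.658 → 5:3 (1.667)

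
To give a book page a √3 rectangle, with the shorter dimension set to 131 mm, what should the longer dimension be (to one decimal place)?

226.9 mm

root-3 ≈ 1.73205.
Longer side = 131 × 1.73205 ≈ 226.899 → 226.9 mm.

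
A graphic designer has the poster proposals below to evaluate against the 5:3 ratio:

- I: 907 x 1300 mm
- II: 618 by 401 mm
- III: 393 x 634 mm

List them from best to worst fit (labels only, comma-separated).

III, II, I

I: 1300/907 ≈ 1.433 → |1.433 − 1.667| = 0.234
II: 618/401 ≈ 1.541 → |1.541 − 1.667| = 0.126
III: 634/393 ≈ 1.613 → |1.613 − 1.667| = 0.054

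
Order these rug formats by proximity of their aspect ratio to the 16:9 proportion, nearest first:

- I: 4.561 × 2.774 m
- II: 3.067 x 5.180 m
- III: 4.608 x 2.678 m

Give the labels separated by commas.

I: 4.561/2.774 ≈ 1.644 → |1.644 − 1.778| = 0.134
II: 5.180/3.067 ≈ 1.689 → |1.689 − 1.778| = 0.089
III: 4.608/2.678 ≈ 1.721 → |1.721 − 1.778| = 0.057

III, II, I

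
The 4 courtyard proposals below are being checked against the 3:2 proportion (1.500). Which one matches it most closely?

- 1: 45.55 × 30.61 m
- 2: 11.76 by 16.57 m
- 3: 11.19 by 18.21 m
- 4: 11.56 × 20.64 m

1

Ratios (long/short): 1 ≈ 1.488; 2 ≈ 1.409; 3 ≈ 1.627; 4 ≈ 1.785.
3:2 ≈ 1.500; option 1 is nearest (Δ 0.012).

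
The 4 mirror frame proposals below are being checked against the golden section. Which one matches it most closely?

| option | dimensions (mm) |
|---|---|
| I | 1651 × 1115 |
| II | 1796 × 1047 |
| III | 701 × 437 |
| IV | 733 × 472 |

Target golden ratio ≈ 1.618.
I: 1.481 (Δ0.137)  II: 1.715 (Δ0.097)  III: 1.604 (Δ0.014)  IV: 1.553 (Δ0.065)

III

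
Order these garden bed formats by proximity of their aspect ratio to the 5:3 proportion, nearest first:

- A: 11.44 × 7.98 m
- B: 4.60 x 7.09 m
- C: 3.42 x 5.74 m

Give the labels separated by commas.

C, B, A

A: 11.44/7.98 ≈ 1.434 → |1.434 − 1.667| = 0.233
B: 7.09/4.60 ≈ 1.541 → |1.541 − 1.667| = 0.126
C: 5.74/3.42 ≈ 1.678 → |1.678 − 1.667| = 0.011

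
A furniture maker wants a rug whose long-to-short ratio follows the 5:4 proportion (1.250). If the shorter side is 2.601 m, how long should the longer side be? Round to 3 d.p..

5:4 = 1.25000.
Longer side = 2.601 × 1.25000 ≈ 3.25125 → 3.251 m.

3.251 m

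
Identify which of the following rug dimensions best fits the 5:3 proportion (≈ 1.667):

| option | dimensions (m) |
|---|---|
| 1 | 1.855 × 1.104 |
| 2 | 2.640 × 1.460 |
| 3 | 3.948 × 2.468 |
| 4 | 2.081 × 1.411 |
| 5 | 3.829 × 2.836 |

1

Target 5:3 ≈ 1.667.
1: 1.680 (Δ0.013)  2: 1.808 (Δ0.141)  3: 1.600 (Δ0.067)  4: 1.475 (Δ0.192)  5: 1.350 (Δ0.317)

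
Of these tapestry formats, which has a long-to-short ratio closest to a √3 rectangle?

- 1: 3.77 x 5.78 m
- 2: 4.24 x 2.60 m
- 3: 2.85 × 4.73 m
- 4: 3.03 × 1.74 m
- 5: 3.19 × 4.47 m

4

Target root-3 ≈ 1.732.
1: 1.533 (Δ0.199)  2: 1.631 (Δ0.101)  3: 1.660 (Δ0.072)  4: 1.741 (Δ0.009)  5: 1.401 (Δ0.331)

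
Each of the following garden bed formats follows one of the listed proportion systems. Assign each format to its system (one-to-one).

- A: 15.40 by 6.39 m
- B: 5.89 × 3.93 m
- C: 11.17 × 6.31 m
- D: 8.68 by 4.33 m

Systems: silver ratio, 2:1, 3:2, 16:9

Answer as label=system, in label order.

A=silver ratio, B=3:2, C=16:9, D=2:1

A = 15.40/6.39 ≈ 2.410 → silver ratio (2.414)
B = 5.89/3.93 ≈ 1.499 → 3:2 (1.500)
C = 11.17/6.31 ≈ 1.770 → 16:9 (1.778)
D = 8.68/4.33 ≈ 2.005 → 2:1 (2.000)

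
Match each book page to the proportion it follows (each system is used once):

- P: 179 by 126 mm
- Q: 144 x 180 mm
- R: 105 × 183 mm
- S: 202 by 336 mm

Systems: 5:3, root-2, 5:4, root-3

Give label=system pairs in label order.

P = 179/126 ≈ 1.421 → root-2 (1.414)
Q = 180/144 ≈ 1.250 → 5:4 (1.250)
R = 183/105 ≈ 1.743 → root-3 (1.732)
S = 336/202 ≈ 1.663 → 5:3 (1.667)

P=root-2, Q=5:4, R=root-3, S=5:3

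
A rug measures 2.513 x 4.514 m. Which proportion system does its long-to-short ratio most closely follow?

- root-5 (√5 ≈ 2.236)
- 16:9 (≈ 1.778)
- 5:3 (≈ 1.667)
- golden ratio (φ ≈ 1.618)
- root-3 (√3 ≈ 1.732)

4.514/2.513 ≈ 1.796. Nearest candidates are 16:9 (1.778, off by 0.018) and root-3 (1.732, off by 0.064).

16:9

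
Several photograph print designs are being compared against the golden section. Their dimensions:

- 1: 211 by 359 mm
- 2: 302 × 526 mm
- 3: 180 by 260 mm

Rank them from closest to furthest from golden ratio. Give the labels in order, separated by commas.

1, 2, 3

Ratios: 1 = 359 / 211 ≈ 1.701; 2 = 526 / 302 ≈ 1.742; 3 = 260 / 180 ≈ 1.444.
|Δ from 1.618|: 1 0.083; 2 0.124; 3 0.174.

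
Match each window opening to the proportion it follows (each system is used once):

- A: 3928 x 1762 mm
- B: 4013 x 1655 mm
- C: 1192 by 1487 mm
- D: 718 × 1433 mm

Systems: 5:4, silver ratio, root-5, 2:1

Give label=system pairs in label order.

A = 3928/1762 ≈ 2.229 → root-5 (2.236)
B = 4013/1655 ≈ 2.425 → silver ratio (2.414)
C = 1487/1192 ≈ 1.247 → 5:4 (1.250)
D = 1433/718 ≈ 1.996 → 2:1 (2.000)

A=root-5, B=silver ratio, C=5:4, D=2:1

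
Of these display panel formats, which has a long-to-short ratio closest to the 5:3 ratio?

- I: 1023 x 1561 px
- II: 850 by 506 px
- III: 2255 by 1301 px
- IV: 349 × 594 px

Ratios (long/short): I ≈ 1.526; II ≈ 1.680; III ≈ 1.733; IV ≈ 1.702.
5:3 ≈ 1.667; option II is nearest (Δ 0.013).

II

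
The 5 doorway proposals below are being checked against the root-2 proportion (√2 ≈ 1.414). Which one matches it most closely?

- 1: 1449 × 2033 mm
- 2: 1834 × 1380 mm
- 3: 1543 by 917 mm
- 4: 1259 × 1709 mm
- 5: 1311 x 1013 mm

1

Target root-2 ≈ 1.414.
1: 1.403 (Δ0.011)  2: 1.329 (Δ0.085)  3: 1.683 (Δ0.269)  4: 1.357 (Δ0.057)  5: 1.294 (Δ0.120)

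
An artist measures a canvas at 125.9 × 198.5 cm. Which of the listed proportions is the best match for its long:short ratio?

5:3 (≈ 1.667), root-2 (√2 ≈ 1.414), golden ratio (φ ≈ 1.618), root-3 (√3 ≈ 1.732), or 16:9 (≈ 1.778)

golden ratio

Ratio = 198.5 / 125.9 ≈ 1.577.
Distances: 5:3 1.667 (Δ 0.090); root-2 1.414 (Δ 0.163); golden ratio 1.618 (Δ 0.041); root-3 1.732 (Δ 0.155); 16:9 1.778 (Δ 0.201).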